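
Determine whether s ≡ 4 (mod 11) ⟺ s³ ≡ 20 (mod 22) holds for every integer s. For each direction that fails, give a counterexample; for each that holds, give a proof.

(⇐) The residues r modulo 22 with r³ ≡ 20 (mod 22) are exactly {4}, and each is ≡ 4 (mod 11).

(⇒) This fails: take s = 15. Then 15 ≡ 4 (mod 11), but 15³ = 3375 ≡ 9 (mod 22), not 20.

Not equivalent: only (⇐) holds.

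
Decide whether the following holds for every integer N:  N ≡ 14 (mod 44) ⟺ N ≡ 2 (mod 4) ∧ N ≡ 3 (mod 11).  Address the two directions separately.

Both directions hold.

(⟹) Suppose N ≡ 14 (mod 44); write N = 44j + 14. Since 4 ∣ 44, reducing mod 4 gives N ≡ 14 ≡ 2 (mod 4); since 11 ∣ 44, reducing mod 11 gives N ≡ 14 ≡ 3 (mod 11).

(⟸) Conversely, if N ≡ 2 (mod 4) and N ≡ 3 (mod 11), then by the Chinese remainder theorem N ≡ 14 (mod 44). This is exactly N ≡ 14 (mod 44).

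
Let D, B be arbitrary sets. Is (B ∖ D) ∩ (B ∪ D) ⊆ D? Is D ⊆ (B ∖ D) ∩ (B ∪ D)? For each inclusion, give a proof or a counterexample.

Forward inclusion. This inclusion fails. Take D = ∅, B = {1}; then 1 ∈ (B ∖ D) ∩ (B ∪ D) but 1 ∉ D.

Reverse inclusion. This inclusion fails. Take D = {1}, B = ∅; then 1 ∈ D but 1 ∉ (B ∖ D) ∩ (B ∪ D).

(⊆) fails and (⊇) fails.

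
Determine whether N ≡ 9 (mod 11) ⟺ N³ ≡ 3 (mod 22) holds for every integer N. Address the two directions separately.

(⟹) This fails: take N = 20. Then 20 ≡ 9 (mod 11), but 20³ = 8000 ≡ 14 (mod 22), not 3.

(⟸) Conversely, the residues r modulo 22 with r³ ≡ 3 (mod 22) are exactly {9}, and each is ≡ 9 (mod 11).

Not equivalent: only (⇐) holds.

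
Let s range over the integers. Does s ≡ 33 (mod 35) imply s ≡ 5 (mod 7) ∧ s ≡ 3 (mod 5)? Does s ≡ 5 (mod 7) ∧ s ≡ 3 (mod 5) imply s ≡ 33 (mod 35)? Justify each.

[⇒] Suppose s ≡ 33 (mod 35); write s = 35j + 33. Since 7 ∣ 35, reducing mod 7 gives s ≡ 33 ≡ 5 (mod 7); since 5 ∣ 35, reducing mod 5 gives s ≡ 33 ≡ 3 (mod 5).

[⇐] Conversely, if s ≡ 5 (mod 7) and s ≡ 3 (mod 5), then by the Chinese remainder theorem s ≡ 33 (mod 35). This is exactly s ≡ 33 (mod 35).

Both directions hold.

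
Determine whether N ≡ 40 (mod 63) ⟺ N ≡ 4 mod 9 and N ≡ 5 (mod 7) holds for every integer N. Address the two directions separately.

Both implications hold.

Converse. If N ≡ 4 (mod 9) and N ≡ 5 (mod 7), then by the Chinese remainder theorem N ≡ 40 (mod 63). This is exactly N ≡ 40 (mod 63).

Forward direction. Suppose N ≡ 40 (mod 63); write N = 63j + 40. Since 9 ∣ 63, reducing mod 9 gives N ≡ 40 ≡ 4 (mod 9); since 7 ∣ 63, reducing mod 7 gives N ≡ 40 ≡ 5 (mod 7).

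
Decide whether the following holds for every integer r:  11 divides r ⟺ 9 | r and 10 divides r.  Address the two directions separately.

(⇒) This fails: take r = 11. Certainly 11 ∣ 11, but 9 ∤ 11.

(⇐) This fails: take r = 90. Both 9 ∣ 90 and 10 ∣ 90, yet 90 is not a multiple of 11 (since 90 = 8·11 + 2), so 11 ∤ 90.

(⇒) fails and (⇐) fails.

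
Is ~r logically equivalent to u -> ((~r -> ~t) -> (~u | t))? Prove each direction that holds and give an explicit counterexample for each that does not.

(→) This fails. Under r = F, u = T, t = F, the left side is true but the right side is false.

(←) This fails. Under r = T, u = F, t = F, the left side is false but the right side is true.

Both directions fail.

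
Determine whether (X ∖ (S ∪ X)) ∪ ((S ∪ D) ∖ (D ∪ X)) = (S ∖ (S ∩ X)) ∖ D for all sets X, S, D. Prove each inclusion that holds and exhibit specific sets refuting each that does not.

Both inclusions hold; the sets are equal.

(⊆) Let x ∈ (X ∖ (S ∪ X)) ∪ ((S ∪ D) ∖ (D ∪ X)). Then x ∈ S and x ∉ X, D, from which x ∈ (S ∖ (S ∩ X)) ∖ D.

(⊇) Let x ∈ (S ∖ (S ∩ X)) ∖ D. Then x ∈ S and x ∉ X, D, from which x ∈ (X ∖ (S ∪ X)) ∪ ((S ∪ D) ∖ (D ∪ X)).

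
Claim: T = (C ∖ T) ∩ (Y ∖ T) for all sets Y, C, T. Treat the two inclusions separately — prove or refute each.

(⟹) This inclusion fails. Take Y = ∅, C = ∅, T = {1}; then 1 ∈ T but 1 ∉ (C ∖ T) ∩ (Y ∖ T).

(⟸) This inclusion fails. Take Y = {1}, C = {1}, T = ∅; then 1 ∈ (C ∖ T) ∩ (Y ∖ T) but 1 ∉ T.

Both inclusions fail.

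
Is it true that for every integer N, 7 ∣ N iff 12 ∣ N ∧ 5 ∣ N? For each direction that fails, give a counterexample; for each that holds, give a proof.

Neither direction holds.

(→) This fails: take N = 7. Certainly 7 ∣ 7, but 12 ∤ 7.

(←) This fails: take N = 60. Both 12 ∣ 60 and 5 ∣ 60, yet 60 is not a multiple of 7 (since 60 = 8·7 + 4), so 7 ∤ 60.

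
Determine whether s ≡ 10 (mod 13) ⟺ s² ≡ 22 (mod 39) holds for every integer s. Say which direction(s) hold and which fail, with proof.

(⇒) This fails: take s = 36. Then 36 ≡ 10 (mod 13), but 36² = 1296 ≡ 9 (mod 39), not 22.

(⇐) This fails: take s = 16. Then 16² = 256 ≡ 22 (mod 39), yet 16 ≡ 3 (mod 13), not 10.

Neither direction holds.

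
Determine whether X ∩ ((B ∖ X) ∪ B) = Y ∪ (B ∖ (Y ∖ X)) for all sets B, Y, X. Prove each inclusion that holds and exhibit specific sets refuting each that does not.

Reverse inclusion. This inclusion fails. Take B = {1}, Y = ∅, X = ∅; then 1 ∈ Y ∪ (B ∖ (Y ∖ X)) but 1 ∉ X ∩ ((B ∖ X) ∪ B).

Forward inclusion. Let x ∈ X ∩ ((B ∖ X) ∪ B). Then either x ∈ B ∩ X and x ∉ Y; or x ∈ B ∩ Y ∩ X. In each case x ∈ Y ∪ (B ∖ (Y ∖ X)), so X ∩ ((B ∖ X) ∪ B) ⊆ Y ∪ (B ∖ (Y ∖ X)).

The sets are not equal: only the forward inclusion holds.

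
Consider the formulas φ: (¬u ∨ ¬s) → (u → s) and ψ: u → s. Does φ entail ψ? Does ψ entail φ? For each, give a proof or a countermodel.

[⇐] Assume the antecedent. If s is true, (¬u ∨ ¬s) → (u → s) reduces to true regardless of the other variables. If s is false, the antecedent forces (s = F, u = F), and (¬u ∨ ¬s) → (u → s) holds there. Either way (¬u ∨ ¬s) → (u → s) holds.

[⇒] Assume the antecedent. If s is true, u → s reduces to true regardless of the other variables. If s is false, the antecedent forces (s = F, u = F), and u → s holds there. Either way u → s holds.

Both directions hold.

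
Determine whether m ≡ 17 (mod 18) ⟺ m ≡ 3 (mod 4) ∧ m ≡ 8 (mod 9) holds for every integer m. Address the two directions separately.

Only the converse holds.

(⟹) This fails: m = 17 gives 17 ≡ 17 (mod 18) but 17 ≡ 1 (mod 4), so the conjunction on the right does not hold.

(⟸) Conversely, if m ≡ 3 (mod 4) and m ≡ 8 (mod 9), then by the Chinese remainder theorem m ≡ 35 (mod 36). Since 35 ≡ 17 (mod 18) and 18 ∣ 36, we get m ≡ 17 (mod 18).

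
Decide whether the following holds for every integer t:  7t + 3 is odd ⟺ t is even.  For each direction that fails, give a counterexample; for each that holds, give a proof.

(⟹) Suppose 7t + 3 is odd. Since 7 is odd, 7t and t have the same parity, so 7t + 3 ≡ t + 3 (mod 2). As 3 is odd, 7t + 3 is odd exactly when t is even. Thus t is even.

(⟸) Conversely, suppose t is even; write t = 2j. Then 7t + 3 = 7·(2j) + 3 = 2·7j + 3, which is odd.

Equivalent; both directions hold.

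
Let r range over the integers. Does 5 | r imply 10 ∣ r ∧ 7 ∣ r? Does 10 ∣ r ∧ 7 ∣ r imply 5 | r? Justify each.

(⇒) This fails: take r = 5. Certainly 5 ∣ 5, but 10 ∤ 5.

(⇐) Suppose 10 ∣ r and 7 ∣ r. Any common multiple of 10 and 7 is a multiple of their lcm; here gcd(10, 7) = 1, so lcm(10, 7) = 10·7 = 70, so 70 ∣ r. Since 5 ∣ 70, it follows that 5 ∣ r.

Not equivalent: only (⇐) holds.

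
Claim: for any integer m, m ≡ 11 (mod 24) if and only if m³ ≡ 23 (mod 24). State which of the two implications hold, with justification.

(→) This fails: take m = 11. Then 11 ≡ 11 (mod 24), but 11³ = 1331 ≡ 11 (mod 24), not 23.

(←) This fails: take m = 23. Then 23³ = 12167 ≡ 23 (mod 24), yet 23 ≡ 23 (mod 24), not 11.

Neither direction holds.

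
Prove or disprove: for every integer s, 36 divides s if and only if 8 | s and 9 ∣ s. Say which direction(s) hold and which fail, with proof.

Only the converse holds.

(⇒) This fails: take s = 36. Certainly 36 ∣ 36, but 8 ∤ 36.

(⇐) Suppose 8 ∣ s and 9 ∣ s. Any common multiple of 8 and 9 is a multiple of their lcm; here gcd(8, 9) = 1, so lcm(8, 9) = 8·9 = 72, so 72 ∣ s. Since 36 ∣ 72, it follows that 36 ∣ s.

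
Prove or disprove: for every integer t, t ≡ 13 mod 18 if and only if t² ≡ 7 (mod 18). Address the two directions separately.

Only the forward direction holds.

Forward direction. Suppose t ≡ 13 mod 18. Write t = 18j + 13. Then (18j + 13)² = 324j² + 468j + 169 = 18(18j² + 26j + 9) + 7, so t² ≡ 7 (mod 18).

Converse. This fails: take t = 5. Then 5² = 25 ≡ 7 (mod 18), yet 5 ≡ 5 (mod 18), not 13.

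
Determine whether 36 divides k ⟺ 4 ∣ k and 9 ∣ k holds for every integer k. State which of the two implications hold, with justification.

[⇒] If 36 ∣ k, write k = 36q. Since 36 = 9·4, k = 4·(9q), so 4 ∣ k; and since 36 = 4·9, k = 9·(4q), so 9 ∣ k.

[⇐] Suppose 4 ∣ k and 9 ∣ k. Any common multiple of 4 and 9 is a multiple of their lcm; here gcd(4, 9) = 1, so lcm(4, 9) = 4·9 = 36, so 36 ∣ k.

Equivalent; both directions hold.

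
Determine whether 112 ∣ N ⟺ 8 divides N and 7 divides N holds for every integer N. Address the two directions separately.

The forward direction holds; the converse fails.

(⇒) If 112 ∣ N, write N = 112q. Since 112 = 14·8, N = 8·(14q), so 8 ∣ N; and since 112 = 16·7, N = 7·(16q), so 7 ∣ N.

(⇐) This fails: take N = 56. Both 8 ∣ 56 and 7 ∣ 56, yet 56 is not a multiple of 112 (since 56 = 0·112 + 56), so 112 ∤ 56.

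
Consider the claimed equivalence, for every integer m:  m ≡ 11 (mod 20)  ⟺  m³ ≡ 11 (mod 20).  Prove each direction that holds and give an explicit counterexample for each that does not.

Both directions hold; the statement is true.

Forward direction. Suppose m ≡ 11 (mod 20). Write m = 20j + 11. Then (20j + 11)³ = 8000j³ + 13200j² + 7260j + 1331 = 20(400j³ + 660j² + 363j + 66) + 11, so m³ ≡ 11 (mod 20).

Converse. Suppose m³ ≡ 11 (mod 20). The only residue r in {0, …, 19} with r³ ≡ 11 (mod 20) is r = 11, so m ≡ 11 (mod 20).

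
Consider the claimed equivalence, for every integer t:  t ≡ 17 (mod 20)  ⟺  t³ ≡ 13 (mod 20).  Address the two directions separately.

(→) Suppose t ≡ 17 (mod 20). Write t = 20j + 17. Then (20j + 17)³ = 8000j³ + 20400j² + 17340j + 4913 = 20(400j³ + 1020j² + 867j + 245) + 13, so t³ ≡ 13 (mod 20).

(←) Conversely, suppose t³ ≡ 13 (mod 20). The only residue r in {0, …, 19} with r³ ≡ 13 (mod 20) is r = 17, so t ≡ 17 (mod 20).

Both implications hold.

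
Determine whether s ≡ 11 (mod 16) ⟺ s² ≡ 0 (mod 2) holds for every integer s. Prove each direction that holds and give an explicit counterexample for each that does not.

Neither implication holds.

Forward direction. This fails: take s = 11. Then 11 ≡ 11 (mod 16), but 11² = 121 ≡ 1 (mod 2), not 0.

Converse. This fails: take s = 0. Then 0² = 0 ≡ 0 (mod 2), yet 0 ≡ 0 (mod 16), not 11.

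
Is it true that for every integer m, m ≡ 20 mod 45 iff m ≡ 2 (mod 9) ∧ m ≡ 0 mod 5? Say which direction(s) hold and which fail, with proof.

Both implications hold.

(←) If m ≡ 2 (mod 9) and m ≡ 0 (mod 5), then by the Chinese remainder theorem m ≡ 20 (mod 45). This is exactly m ≡ 20 (mod 45).

(→) Suppose m ≡ 20 (mod 45); write m = 45j + 20. Since 9 ∣ 45, reducing mod 9 gives m ≡ 20 ≡ 2 (mod 9); since 5 ∣ 45, reducing mod 5 gives m ≡ 20 ≡ 0 (mod 5).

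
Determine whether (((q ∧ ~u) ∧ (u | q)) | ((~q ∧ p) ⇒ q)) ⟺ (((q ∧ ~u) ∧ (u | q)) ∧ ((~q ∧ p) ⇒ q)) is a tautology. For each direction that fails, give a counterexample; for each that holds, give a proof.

[⇒] This fails. Under p = F, u = F, q = F, the left side is true but the right side is false.

[⇐] Assume the antecedent. If p is true, the antecedent forces (p = T, u = F, q = T), and the consequent holds there. If p is false, the consequent reduces to true regardless of the other variables. Either way the consequent holds.

Not equivalent: only (⇐) holds.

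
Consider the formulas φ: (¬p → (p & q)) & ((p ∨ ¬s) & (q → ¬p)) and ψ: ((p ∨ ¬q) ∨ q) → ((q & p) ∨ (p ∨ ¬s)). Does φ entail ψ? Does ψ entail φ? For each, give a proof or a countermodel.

The forward direction holds; the converse fails.

Forward direction. Assume the antecedent. If q is true, the antecedent cannot hold. If q is false, the antecedent forces (q = F, p = T, s = F) or (q = F, p = T, s = T), and the consequent holds there. Either way the consequent holds.

Converse. This fails. Under q = F, p = F, s = F, the left side is false but the right side is true.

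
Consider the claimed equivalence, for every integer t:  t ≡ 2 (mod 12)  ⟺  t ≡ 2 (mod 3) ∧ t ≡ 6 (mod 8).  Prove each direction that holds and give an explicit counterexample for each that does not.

Only the converse holds.

(⟹) This fails: t = 2 gives 2 ≡ 2 (mod 12) but 2 ≡ 2 (mod 8), so the conjunction on the right does not hold.

(⟸) Conversely, if t ≡ 2 (mod 3) and t ≡ 6 (mod 8), then by the Chinese remainder theorem t ≡ 14 (mod 24). Since 14 ≡ 2 (mod 12) and 12 ∣ 24, we get t ≡ 2 (mod 12).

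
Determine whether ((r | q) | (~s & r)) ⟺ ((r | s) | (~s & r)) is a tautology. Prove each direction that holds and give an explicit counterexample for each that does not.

(⟹) This fails. Under q = T, r = F, s = F, the left side is true but the right side is false.

(⟸) This fails. Under q = F, r = F, s = T, the left side is false but the right side is true.

Neither implication holds.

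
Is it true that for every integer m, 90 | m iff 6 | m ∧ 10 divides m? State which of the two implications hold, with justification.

[⇒] If 90 ∣ m, write m = 90q. Since 90 = 15·6, m = 6·(15q), so 6 ∣ m; and since 90 = 9·10, m = 10·(9q), so 10 ∣ m.

[⇐] This fails: take m = 30. Both 6 ∣ 30 and 10 ∣ 30, yet 30 is not a multiple of 90 (since 30 = 0·90 + 30), so 90 ∤ 30.

(⇒) holds; (⇐) fails.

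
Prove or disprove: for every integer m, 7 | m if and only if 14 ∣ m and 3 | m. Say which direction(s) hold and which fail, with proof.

The forward direction fails; the converse holds.

[⇒] This fails: take m = 7. Certainly 7 ∣ 7, but 14 ∤ 7.

[⇐] Suppose 14 ∣ m and 3 ∣ m. Any common multiple of 14 and 3 is a multiple of their lcm; here gcd(14, 3) = 1, so lcm(14, 3) = 14·3 = 42, so 42 ∣ m. Since 7 ∣ 42, it follows that 7 ∣ m.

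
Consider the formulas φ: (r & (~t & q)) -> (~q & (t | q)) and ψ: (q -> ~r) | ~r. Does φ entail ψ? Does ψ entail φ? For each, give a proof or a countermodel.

(←) Assume the antecedent. If r is true, the antecedent forces (r = T, t = F, q = F) or (r = T, t = T, q = F), and the consequent holds there. If r is false, the consequent reduces to true regardless of the other variables. Either way the consequent holds.

(→) This fails. Under r = T, t = T, q = T, the left side is true but the right side is false.

Only the reverse direction holds.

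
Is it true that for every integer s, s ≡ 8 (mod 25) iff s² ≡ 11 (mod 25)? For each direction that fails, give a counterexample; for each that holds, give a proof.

(⟹) This fails: take s = 8. Then 8 ≡ 8 (mod 25), but 8² = 64 ≡ 14 (mod 25), not 11.

(⟸) This fails: take s = 6. Then 6² = 36 ≡ 11 (mod 25), yet 6 ≡ 6 (mod 25), not 8.

(⇒) fails and (⇐) fails.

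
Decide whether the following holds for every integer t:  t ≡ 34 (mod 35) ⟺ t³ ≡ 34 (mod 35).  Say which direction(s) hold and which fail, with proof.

(⇒) holds; (⇐) fails.

(⇒) Suppose t ≡ 34 (mod 35). Write t = 35j + 34. Then (35j + 34)³ = 42875j³ + 124950j² + 121380j + 39304 = 35(1225j³ + 3570j² + 3468j + 1122) + 34, so t³ ≡ 34 (mod 35).

(⇐) This fails: take t = 19. Then 19³ = 6859 ≡ 34 (mod 35), yet 19 ≡ 19 (mod 35), not 34.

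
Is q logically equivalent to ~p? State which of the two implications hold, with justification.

Forward direction. This fails. Under p = T, q = T, the left side is true but the right side is false.

Converse. This fails. Under p = F, q = F, the left side is false but the right side is true.

Both directions fail.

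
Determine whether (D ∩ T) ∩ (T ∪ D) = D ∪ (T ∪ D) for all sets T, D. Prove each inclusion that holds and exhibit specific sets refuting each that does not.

Only the forward inclusion holds.

Forward inclusion. Let x ∈ (D ∩ T) ∩ (T ∪ D). Then x ∈ T ∩ D, from which x ∈ D ∪ (T ∪ D).

Reverse inclusion. This inclusion fails. Take T = {1}, D = ∅; then 1 ∈ D ∪ (T ∪ D) but 1 ∉ (D ∩ T) ∩ (T ∪ D).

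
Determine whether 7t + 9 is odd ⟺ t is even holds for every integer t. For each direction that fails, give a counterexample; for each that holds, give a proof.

Both directions hold.

[⇒] Suppose 7t + 9 is odd. Since 7 is odd, 7t and t have the same parity, so 7t + 9 ≡ t + 9 (mod 2). As 9 is odd, 7t + 9 is odd exactly when t is even. Thus t is even.

[⇐] Conversely, suppose t is even; write t = 2j. Then 7t + 9 = 7·(2j) + 9 = 2·7j + 9, which is odd.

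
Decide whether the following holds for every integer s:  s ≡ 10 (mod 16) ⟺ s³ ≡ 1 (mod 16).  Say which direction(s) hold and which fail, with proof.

(⇒) fails and (⇐) fails.

(⇒) This fails: take s = 10. Then 10 ≡ 10 (mod 16), but 10³ = 1000 ≡ 8 (mod 16), not 1.

(⇐) This fails: take s = 1. Then 1³ = 1 ≡ 1 (mod 16), yet 1 ≡ 1 (mod 16), not 10.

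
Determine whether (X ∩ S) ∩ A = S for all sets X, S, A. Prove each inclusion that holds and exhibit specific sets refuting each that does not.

The sets are not equal: only the forward inclusion holds.

(⊆) Let x ∈ (X ∩ S) ∩ A. Then x ∈ X ∩ S ∩ A, from which x ∈ S.

(⊇) This inclusion fails. Take X = ∅, S = {1}, A = ∅; then 1 ∈ S but 1 ∉ (X ∩ S) ∩ A.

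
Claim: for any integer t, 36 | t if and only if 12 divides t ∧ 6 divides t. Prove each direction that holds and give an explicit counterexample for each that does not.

(←) This fails: take t = 12. Both 12 ∣ 12 and 6 ∣ 12, yet 12 is not a multiple of 36 (since 12 = 0·36 + 12), so 36 ∤ 12.

(→) If 36 ∣ t, write t = 36q. Since 36 = 3·12, t = 12·(3q), so 12 ∣ t; and since 36 = 6·6, t = 6·(6q), so 6 ∣ t.

Not equivalent: only (⇒) holds.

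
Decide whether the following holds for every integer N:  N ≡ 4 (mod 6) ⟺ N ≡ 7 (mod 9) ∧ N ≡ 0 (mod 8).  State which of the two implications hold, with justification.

Only the converse holds.

(⇒) This fails: N = 64 gives 64 ≡ 4 (mod 6) but 64 ≡ 1 (mod 9), so the conjunction on the right does not hold.

(⇐) Conversely, if N ≡ 7 (mod 9) and N ≡ 0 (mod 8), then by the Chinese remainder theorem N ≡ 16 (mod 72). Since 16 ≡ 4 (mod 6) and 6 ∣ 72, we get N ≡ 4 (mod 6).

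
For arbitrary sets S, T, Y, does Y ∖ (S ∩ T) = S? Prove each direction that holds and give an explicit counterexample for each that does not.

Forward inclusion. This inclusion fails. Take S = ∅, T = ∅, Y = {1}; then 1 ∈ Y ∖ (S ∩ T) but 1 ∉ S.

Reverse inclusion. This inclusion fails. Take S = {1}, T = ∅, Y = ∅; then 1 ∈ S but 1 ∉ Y ∖ (S ∩ T).

(⊆) fails and (⊇) fails.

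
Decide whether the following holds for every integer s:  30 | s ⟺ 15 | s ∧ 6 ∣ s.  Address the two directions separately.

(⟹) If 30 ∣ s, write s = 30q. Since 30 = 2·15, s = 15·(2q), so 15 ∣ s; and since 30 = 5·6, s = 6·(5q), so 6 ∣ s.

(⟸) Suppose 15 ∣ s and 6 ∣ s. Any common multiple of 15 and 6 is a multiple of their lcm; here lcm(15, 6) = 15·6/gcd(15, 6) = 90/3 = 30, so 30 ∣ s.

Both directions hold; the statement is true.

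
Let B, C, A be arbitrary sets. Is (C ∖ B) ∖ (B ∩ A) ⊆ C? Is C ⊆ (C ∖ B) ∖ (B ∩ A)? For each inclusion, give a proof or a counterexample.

The sets are not equal: only the forward inclusion holds.

(⊆) Let x ∈ (C ∖ B) ∖ (B ∩ A). Then either x ∈ C and x ∉ B, A; or x ∈ C ∩ A and x ∉ B. In each case x ∈ C, so (C ∖ B) ∖ (B ∩ A) ⊆ C.

(⊇) This inclusion fails. Take B = {1}, C = {1}, A = ∅; then 1 ∈ C but 1 ∉ (C ∖ B) ∖ (B ∩ A).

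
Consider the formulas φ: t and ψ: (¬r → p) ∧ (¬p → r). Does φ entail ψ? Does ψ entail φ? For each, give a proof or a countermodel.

[⇒] This fails. Under p = F, t = T, r = F, the left side is true but the right side is false.

[⇐] This fails. Under p = T, t = F, r = F, the left side is false but the right side is true.

(⇒) fails and (⇐) fails.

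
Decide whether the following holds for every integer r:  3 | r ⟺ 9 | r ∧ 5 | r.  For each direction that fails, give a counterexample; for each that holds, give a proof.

Only the converse holds.

Converse. Suppose 9 ∣ r and 5 ∣ r. Any common multiple of 9 and 5 is a multiple of their lcm; here gcd(9, 5) = 1, so lcm(9, 5) = 9·5 = 45, so 45 ∣ r. Since 3 ∣ 45, it follows that 3 ∣ r.

Forward direction. This fails: take r = 3. Certainly 3 ∣ 3, but 9 ∤ 3.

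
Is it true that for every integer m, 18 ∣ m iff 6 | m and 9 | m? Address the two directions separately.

Forward direction. If 18 ∣ m, write m = 18q. Since 18 = 3·6, m = 6·(3q), so 6 ∣ m; and since 18 = 2·9, m = 9·(2q), so 9 ∣ m.

Converse. Suppose 6 ∣ m and 9 ∣ m. Any common multiple of 6 and 9 is a multiple of their lcm; here lcm(6, 9) = 6·9/gcd(6, 9) = 54/3 = 18, so 18 ∣ m.

Both implications hold.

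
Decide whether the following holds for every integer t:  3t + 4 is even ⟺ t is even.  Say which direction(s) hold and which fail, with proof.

Both implications hold.

Forward direction. Suppose 3t + 4 is even. Since 3 is odd, 3t and t have the same parity, so 3t + 4 ≡ t + 4 (mod 2). As 4 is even, 3t + 4 is even exactly when t is even. Thus t is even.

Converse. Suppose t is even; write t = 2j. Then 3t + 4 = 3·(2j) + 4 = 2·3j + 4, which is even.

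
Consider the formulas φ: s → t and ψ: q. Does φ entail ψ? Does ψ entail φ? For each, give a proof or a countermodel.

Neither direction holds.

[⇒] This fails. Under t = F, s = F, q = F, the left side is true but the right side is false.

[⇐] This fails. Under t = F, s = T, q = T, the left side is false but the right side is true.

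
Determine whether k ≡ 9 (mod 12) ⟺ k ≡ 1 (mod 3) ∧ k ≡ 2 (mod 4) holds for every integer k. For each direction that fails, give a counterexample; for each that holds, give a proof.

Both directions fail.

[⇒] This fails: k = 9 gives 9 ≡ 9 (mod 12) but 9 ≡ 0 (mod 3), so the conjunction on the right does not hold.

[⇐] This fails: k = 10 satisfies both congruences on the right (10 ≡ 1 mod 3 and 10 ≡ 2 mod 4) yet 10 ≡ 10 (mod 12), not 9.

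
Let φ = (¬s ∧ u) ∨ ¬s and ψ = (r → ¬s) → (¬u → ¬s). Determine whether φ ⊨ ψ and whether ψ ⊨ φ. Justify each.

Only the forward direction holds.

[⇒] Assume the antecedent. If r is true, (r → ¬s) → (¬u → ¬s) reduces to true regardless of the other variables. If r is false, the antecedent forces (r = F, u = F, s = F) or (r = F, u = T, s = F), and (r → ¬s) → (¬u → ¬s) holds there. Either way (r → ¬s) → (¬u → ¬s) holds.

[⇐] This fails. Under r = T, u = F, s = T, the left side is false but the right side is true.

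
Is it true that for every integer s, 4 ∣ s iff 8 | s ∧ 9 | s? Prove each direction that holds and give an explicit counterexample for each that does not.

Only the converse holds.

Converse. Suppose 8 ∣ s and 9 ∣ s. Any common multiple of 8 and 9 is a multiple of their lcm; here gcd(8, 9) = 1, so lcm(8, 9) = 8·9 = 72, so 72 ∣ s. Since 4 ∣ 72, it follows that 4 ∣ s.

Forward direction. This fails: take s = 4. Certainly 4 ∣ 4, but 8 ∤ 4.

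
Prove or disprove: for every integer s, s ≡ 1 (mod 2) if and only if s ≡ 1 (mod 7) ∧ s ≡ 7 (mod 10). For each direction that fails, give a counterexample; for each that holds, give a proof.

The forward direction fails; the converse holds.

Converse. If s ≡ 1 (mod 7) and s ≡ 7 (mod 10), then by the Chinese remainder theorem s ≡ 57 (mod 70). Since 57 ≡ 1 (mod 2) and 2 ∣ 70, we get s ≡ 1 (mod 2).

Forward direction. This fails: s = 1 gives 1 ≡ 1 (mod 2) but 1 ≡ 1 (mod 10), so the conjunction on the right does not hold.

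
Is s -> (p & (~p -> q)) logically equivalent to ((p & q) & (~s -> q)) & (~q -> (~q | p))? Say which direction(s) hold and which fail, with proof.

(⟹) This fails. Under q = F, s = F, p = F, the left side is true but the right side is false.

(⟸) Assume the antecedent. If q is true, the antecedent forces (q = T, s = F, p = T) or (q = T, s = T, p = T), and s -> (p & (~p -> q)) holds there. If q is false, the antecedent cannot hold. Either way s -> (p & (~p -> q)) holds.

Not equivalent: only (⇐) holds.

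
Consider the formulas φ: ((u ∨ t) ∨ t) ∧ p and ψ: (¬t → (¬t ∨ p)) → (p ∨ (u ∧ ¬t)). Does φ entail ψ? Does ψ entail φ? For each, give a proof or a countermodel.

(⇒) holds; (⇐) fails.

(⟹) Assume the antecedent. If u is true, the antecedent forces (u = T, p = T, t = F) or (u = T, p = T, t = T), and the consequent holds there. If u is false, the antecedent forces (u = F, p = T, t = T), and the consequent holds there. Either way the consequent holds.

(⟸) This fails. Under u = T, p = F, t = F, the left side is false but the right side is true.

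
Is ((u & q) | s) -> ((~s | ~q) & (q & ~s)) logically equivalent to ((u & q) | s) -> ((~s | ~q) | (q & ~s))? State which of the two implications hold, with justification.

(⟹) Assume the antecedent. If u is true, the antecedent forces (u = T, s = F, q = F) or (u = T, s = F, q = T), and the consequent holds there. If u is false, the antecedent forces (u = F, s = F, q = F) or (u = F, s = F, q = T), and the consequent holds there. Either way the consequent holds.

(⟸) This fails. Under u = F, s = T, q = F, the left side is false but the right side is true.

Only the forward direction holds.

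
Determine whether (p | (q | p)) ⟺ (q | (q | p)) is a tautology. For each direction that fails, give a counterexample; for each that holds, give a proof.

Both implications hold.

[⇒] Assume the antecedent. If q is true, q | (q | p) reduces to true regardless of the other variables. If q is false, the antecedent forces (q = F, p = T), and q | (q | p) holds there. Either way q | (q | p) holds.

[⇐] Assume the antecedent. If q is true, p | (q | p) reduces to true regardless of the other variables. If q is false, the antecedent forces (q = F, p = T), and p | (q | p) holds there. Either way p | (q | p) holds.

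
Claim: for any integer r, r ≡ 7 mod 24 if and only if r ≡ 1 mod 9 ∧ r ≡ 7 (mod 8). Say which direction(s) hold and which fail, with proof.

(⇒) This fails: r = 31 gives 31 ≡ 7 (mod 24) but 31 ≡ 4 (mod 9), so the conjunction on the right does not hold.

(⇐) Conversely, if r ≡ 1 (mod 9) and r ≡ 7 (mod 8), then by the Chinese remainder theorem r ≡ 55 (mod 72). Since 55 ≡ 7 (mod 24) and 24 ∣ 72, we get r ≡ 7 (mod 24).

The forward direction fails; the converse holds.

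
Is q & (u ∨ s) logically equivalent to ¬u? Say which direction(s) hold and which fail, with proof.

Both directions fail.

(→) This fails. Under u = T, q = T, s = F, the left side is true but the right side is false.

(←) This fails. Under u = F, q = F, s = F, the left side is false but the right side is true.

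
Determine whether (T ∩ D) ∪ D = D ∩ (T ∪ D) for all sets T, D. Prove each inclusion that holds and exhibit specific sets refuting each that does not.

Both inclusions hold.

(⟹) Let x ∈ (T ∩ D) ∪ D. Then either x ∈ D and x ∉ T; or x ∈ T ∩ D. In each case x ∈ D ∩ (T ∪ D), so (T ∩ D) ∪ D ⊆ D ∩ (T ∪ D).

(⟸) Let x ∈ D ∩ (T ∪ D). Then either x ∈ D and x ∉ T; or x ∈ T ∩ D. In each case x ∈ (T ∩ D) ∪ D, so D ∩ (T ∪ D) ⊆ (T ∩ D) ∪ D.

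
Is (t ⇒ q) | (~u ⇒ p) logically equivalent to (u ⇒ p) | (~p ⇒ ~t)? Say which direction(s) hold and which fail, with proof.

Both directions fail.

(→) This fails. Under p = F, u = T, q = F, t = T, the left side is true but the right side is false.

(←) This fails. Under p = F, u = F, q = F, t = T, the left side is false but the right side is true.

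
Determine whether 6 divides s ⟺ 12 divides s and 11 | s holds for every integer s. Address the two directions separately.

Not equivalent: only (⇐) holds.

(⇒) This fails: take s = 6. Certainly 6 ∣ 6, but 12 ∤ 6.

(⇐) Suppose 12 ∣ s and 11 ∣ s. Any common multiple of 12 and 11 is a multiple of their lcm; here gcd(12, 11) = 1, so lcm(12, 11) = 12·11 = 132, so 132 ∣ s. Since 6 ∣ 132, it follows that 6 ∣ s.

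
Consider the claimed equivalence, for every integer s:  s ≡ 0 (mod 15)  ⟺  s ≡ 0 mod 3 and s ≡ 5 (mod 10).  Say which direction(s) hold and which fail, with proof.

Forward direction. This fails: s = 0 gives 0 ≡ 0 (mod 15) but 0 ≡ 0 (mod 10), so the conjunction on the right does not hold.

Converse. If s ≡ 0 (mod 3) and s ≡ 5 (mod 10), then by the Chinese remainder theorem s ≡ 15 (mod 30). Since 15 ≡ 0 (mod 15) and 15 ∣ 30, we get s ≡ 0 (mod 15).

Not equivalent: only (⇐) holds.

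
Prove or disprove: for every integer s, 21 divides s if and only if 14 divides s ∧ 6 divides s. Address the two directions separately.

[⇒] This fails: take s = 21. Certainly 21 ∣ 21, but 14 ∤ 21.

[⇐] Suppose 14 ∣ s and 6 ∣ s. Any common multiple of 14 and 6 is a multiple of their lcm; here lcm(14, 6) = 14·6/gcd(14, 6) = 84/2 = 42, so 42 ∣ s. Since 21 ∣ 42, it follows that 21 ∣ s.

Not equivalent: only (⇐) holds.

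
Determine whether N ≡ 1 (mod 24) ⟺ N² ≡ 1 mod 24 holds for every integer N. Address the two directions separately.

The forward direction holds; the converse fails.

(⟹) Suppose N ≡ 1 (mod 24). Write N = 24j + 1. Then (24j + 1)² = 576j² + 48j + 1 = 24(24j² + 2j) + 1, so N² ≡ 1 (mod 24).

(⟸) This fails: take N = 5. Then 5² = 25 ≡ 1 (mod 24), yet 5 ≡ 5 (mod 24), not 1.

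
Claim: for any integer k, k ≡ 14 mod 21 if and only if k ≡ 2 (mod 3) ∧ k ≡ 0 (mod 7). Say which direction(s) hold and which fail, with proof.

Both directions hold.

Forward direction. Suppose k ≡ 14 (mod 21); write k = 21j + 14. Since 3 ∣ 21, reducing mod 3 gives k ≡ 14 ≡ 2 (mod 3); since 7 ∣ 21, reducing mod 7 gives k ≡ 14 ≡ 0 (mod 7).

Converse. If k ≡ 2 (mod 3) and k ≡ 0 (mod 7), then by the Chinese remainder theorem k ≡ 14 (mod 21). This is exactly k ≡ 14 (mod 21).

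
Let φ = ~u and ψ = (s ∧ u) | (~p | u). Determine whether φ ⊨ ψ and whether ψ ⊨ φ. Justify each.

Neither direction holds.

Forward direction. This fails. Under u = F, s = F, p = T, the left side is true but the right side is false.

Converse. This fails. Under u = T, s = F, p = F, the left side is false but the right side is true.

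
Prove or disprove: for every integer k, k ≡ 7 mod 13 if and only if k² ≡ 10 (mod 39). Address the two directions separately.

[⇒] This fails: take k = 33. Then 33 ≡ 7 (mod 13), but 33² = 1089 ≡ 36 (mod 39), not 10.

[⇐] This fails: take k = 19. Then 19² = 361 ≡ 10 (mod 39), yet 19 ≡ 6 (mod 13), not 7.

Both directions fail.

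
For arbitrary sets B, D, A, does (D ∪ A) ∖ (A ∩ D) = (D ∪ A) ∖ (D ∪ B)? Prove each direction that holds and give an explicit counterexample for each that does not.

Only the reverse inclusion holds.

Forward inclusion. This inclusion fails. Take B = ∅, D = {1}, A = ∅; then 1 ∈ (D ∪ A) ∖ (A ∩ D) but 1 ∉ (D ∪ A) ∖ (D ∪ B).

Reverse inclusion. Let x ∈ (D ∪ A) ∖ (D ∪ B). Then x ∈ A and x ∉ B, D, from which x ∈ (D ∪ A) ∖ (A ∩ D).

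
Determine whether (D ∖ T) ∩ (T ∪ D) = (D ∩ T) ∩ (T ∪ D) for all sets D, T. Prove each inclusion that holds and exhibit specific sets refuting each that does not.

(⊆) fails and (⊇) fails.

(⊆) This inclusion fails. Take D = {1}, T = ∅; then 1 ∈ (D ∖ T) ∩ (T ∪ D) but 1 ∉ (D ∩ T) ∩ (T ∪ D).

(⊇) This inclusion fails. Take D = {1}, T = {1}; then 1 ∈ (D ∩ T) ∩ (T ∪ D) but 1 ∉ (D ∖ T) ∩ (T ∪ D).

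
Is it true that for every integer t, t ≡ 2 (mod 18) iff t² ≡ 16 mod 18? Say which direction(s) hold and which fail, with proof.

Both directions fail.

(⟹) This fails: take t = 2. Then 2 ≡ 2 (mod 18), but 2² = 4 ≡ 4 (mod 18), not 16.

(⟸) This fails: take t = 4. Then 4² = 16 ≡ 16 (mod 18), yet 4 ≡ 4 (mod 18), not 2.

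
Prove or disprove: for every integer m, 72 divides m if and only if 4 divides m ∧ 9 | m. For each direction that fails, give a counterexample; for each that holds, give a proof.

(⇒) holds; (⇐) fails.

[⇐] This fails: take m = 36. Both 4 ∣ 36 and 9 ∣ 36, yet 36 is not a multiple of 72 (since 36 = 0·72 + 36), so 72 ∤ 36.

[⇒] If 72 ∣ m, write m = 72q. Since 72 = 18·4, m = 4·(18q), so 4 ∣ m; and since 72 = 8·9, m = 9·(8q), so 9 ∣ m.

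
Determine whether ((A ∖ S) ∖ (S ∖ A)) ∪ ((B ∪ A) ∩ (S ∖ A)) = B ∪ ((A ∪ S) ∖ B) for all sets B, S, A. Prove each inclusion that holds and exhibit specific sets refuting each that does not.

The sets are not equal: only the forward inclusion holds.

Reverse inclusion. This inclusion fails. Take B = {1}, S = ∅, A = ∅; then 1 ∈ B ∪ ((A ∪ S) ∖ B) but 1 ∉ ((A ∖ S) ∖ (S ∖ A)) ∪ ((B ∪ A) ∩ (S ∖ A)).

Forward inclusion. Let x ∈ ((A ∖ S) ∖ (S ∖ A)) ∪ ((B ∪ A) ∩ (S ∖ A)). Then either x ∈ B ∩ S and x ∉ A; or x ∈ A and x ∉ B, S; or x ∈ B ∩ A and x ∉ S. In each case x ∈ B ∪ ((A ∪ S) ∖ B), so ((A ∖ S) ∖ (S ∖ A)) ∪ ((B ∪ A) ∩ (S ∖ A)) ⊆ B ∪ ((A ∪ S) ∖ B).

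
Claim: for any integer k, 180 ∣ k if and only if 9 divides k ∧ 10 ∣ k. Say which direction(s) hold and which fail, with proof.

(→) If 180 ∣ k, write k = 180q. Since 180 = 20·9, k = 9·(20q), so 9 ∣ k; and since 180 = 18·10, k = 10·(18q), so 10 ∣ k.

(←) This fails: take k = 90. Both 9 ∣ 90 and 10 ∣ 90, yet 90 is not a multiple of 180 (since 90 = 0·180 + 90), so 180 ∤ 90.

(⇒) holds; (⇐) fails.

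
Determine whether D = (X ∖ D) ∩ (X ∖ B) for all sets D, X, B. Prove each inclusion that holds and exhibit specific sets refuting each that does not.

Forward inclusion. This inclusion fails. Take D = {1}, X = ∅, B = ∅; then 1 ∈ D but 1 ∉ (X ∖ D) ∩ (X ∖ B).

Reverse inclusion. This inclusion fails. Take D = ∅, X = {1}, B = ∅; then 1 ∈ (X ∖ D) ∩ (X ∖ B) but 1 ∉ D.

Both inclusions fail.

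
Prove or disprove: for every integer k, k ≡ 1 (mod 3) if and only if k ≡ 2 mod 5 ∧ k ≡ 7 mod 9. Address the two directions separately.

(⇒) This fails: k = 1 gives 1 ≡ 1 (mod 3) but 1 ≡ 1 (mod 5), so the conjunction on the right does not hold.

(⇐) Conversely, if k ≡ 2 (mod 5) and k ≡ 7 (mod 9), then by the Chinese remainder theorem k ≡ 7 (mod 45). Since 7 ≡ 1 (mod 3) and 3 ∣ 45, we get k ≡ 1 (mod 3).

Only the converse holds.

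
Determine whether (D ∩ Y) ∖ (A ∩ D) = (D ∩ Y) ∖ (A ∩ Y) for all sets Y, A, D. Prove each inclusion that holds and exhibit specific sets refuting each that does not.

(⟹) Let x ∈ (D ∩ Y) ∖ (A ∩ D). Then x ∈ Y ∩ D and x ∉ A, from which x ∈ (D ∩ Y) ∖ (A ∩ Y).

(⟸) Let x ∈ (D ∩ Y) ∖ (A ∩ Y). Then x ∈ Y ∩ D and x ∉ A, from which x ∈ (D ∩ Y) ∖ (A ∩ D).

Both inclusions hold; the sets are equal.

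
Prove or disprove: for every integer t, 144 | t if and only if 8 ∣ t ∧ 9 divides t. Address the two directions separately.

[⇒] If 144 ∣ t, write t = 144q. Since 144 = 18·8, t = 8·(18q), so 8 ∣ t; and since 144 = 16·9, t = 9·(16q), so 9 ∣ t.

[⇐] This fails: take t = 72. Both 8 ∣ 72 and 9 ∣ 72, yet 72 is not a multiple of 144 (since 72 = 0·144 + 72), so 144 ∤ 72.

The forward direction holds; the converse fails.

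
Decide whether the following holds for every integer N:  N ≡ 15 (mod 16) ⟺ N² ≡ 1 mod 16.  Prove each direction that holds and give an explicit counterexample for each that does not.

(⇒) Suppose N ≡ 15 (mod 16). Write N = 16j + 15. Then (16j + 15)² = 256j² + 480j + 225 = 16(16j² + 30j + 14) + 1, so N² ≡ 1 (mod 16).

(⇐) This fails: take N = 1. Then 1² = 1 ≡ 1 (mod 16), yet 1 ≡ 1 (mod 16), not 15.

Only the forward direction holds.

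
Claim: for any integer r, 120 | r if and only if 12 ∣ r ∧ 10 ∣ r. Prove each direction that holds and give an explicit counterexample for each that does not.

(→) If 120 ∣ r, write r = 120q. Since 120 = 10·12, r = 12·(10q), so 12 ∣ r; and since 120 = 12·10, r = 10·(12q), so 10 ∣ r.

(←) This fails: take r = 60. Both 12 ∣ 60 and 10 ∣ 60, yet 60 is not a multiple of 120 (since 60 = 0·120 + 60), so 120 ∤ 60.

The forward direction holds; the converse fails.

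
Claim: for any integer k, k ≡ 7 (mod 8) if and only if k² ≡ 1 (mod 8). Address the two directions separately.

(⇐) This fails: take k = 1. Then 1² = 1 ≡ 1 (mod 8), yet 1 ≡ 1 (mod 8), not 7.

(⇒) Suppose k ≡ 7 (mod 8). Write k = 8j + 7. Then (8j + 7)² = 64j² + 112j + 49 = 8(8j² + 14j + 6) + 1, so k² ≡ 1 (mod 8).

Only the forward direction holds.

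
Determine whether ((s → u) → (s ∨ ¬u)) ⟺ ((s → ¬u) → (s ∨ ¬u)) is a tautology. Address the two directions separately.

(→) Assume the antecedent. If s is true, (s → ¬u) → (s ∨ ¬u) reduces to true regardless of the other variables. If s is false, the antecedent forces (s = F, u = F), and (s → ¬u) → (s ∨ ¬u) holds there. Either way (s → ¬u) → (s ∨ ¬u) holds.

(←) Assume the antecedent. If s is true, (s → u) → (s ∨ ¬u) reduces to true regardless of the other variables. If s is false, the antecedent forces (s = F, u = F), and (s → u) → (s ∨ ¬u) holds there. Either way (s → u) → (s ∨ ¬u) holds.

The biconditional holds.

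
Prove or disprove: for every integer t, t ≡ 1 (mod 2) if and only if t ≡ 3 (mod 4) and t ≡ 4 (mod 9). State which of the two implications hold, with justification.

(⟹) This fails: t = 1 gives 1 ≡ 1 (mod 2) but 1 ≡ 1 (mod 4), so the conjunction on the right does not hold.

(⟸) Conversely, if t ≡ 3 (mod 4) and t ≡ 4 (mod 9), then by the Chinese remainder theorem t ≡ 31 (mod 36). Since 31 ≡ 1 (mod 2) and 2 ∣ 36, we get t ≡ 1 (mod 2).

Only the reverse direction holds.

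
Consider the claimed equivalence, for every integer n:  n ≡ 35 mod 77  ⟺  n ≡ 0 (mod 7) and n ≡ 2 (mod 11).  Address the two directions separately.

(⟹) Suppose n ≡ 35 (mod 77); write n = 77j + 35. Since 7 ∣ 77, reducing mod 7 gives n ≡ 35 ≡ 0 (mod 7); since 11 ∣ 77, reducing mod 11 gives n ≡ 35 ≡ 2 (mod 11).

(⟸) Conversely, if n ≡ 0 (mod 7) and n ≡ 2 (mod 11), then by the Chinese remainder theorem n ≡ 35 (mod 77). This is exactly n ≡ 35 (mod 77).

Equivalent; both directions hold.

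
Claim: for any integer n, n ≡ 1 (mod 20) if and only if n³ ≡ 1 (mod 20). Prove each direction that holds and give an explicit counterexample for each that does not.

The biconditional holds.

Forward direction. Suppose n ≡ 1 (mod 20). Write n = 20j + 1. Then (20j + 1)³ = 8000j³ + 1200j² + 60j + 1 = 20(400j³ + 60j² + 3j) + 1, so n³ ≡ 1 (mod 20).

Converse. Suppose n³ ≡ 1 (mod 20). The only residue r in {0, …, 19} with r³ ≡ 1 (mod 20) is r = 1, so n ≡ 1 (mod 20).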